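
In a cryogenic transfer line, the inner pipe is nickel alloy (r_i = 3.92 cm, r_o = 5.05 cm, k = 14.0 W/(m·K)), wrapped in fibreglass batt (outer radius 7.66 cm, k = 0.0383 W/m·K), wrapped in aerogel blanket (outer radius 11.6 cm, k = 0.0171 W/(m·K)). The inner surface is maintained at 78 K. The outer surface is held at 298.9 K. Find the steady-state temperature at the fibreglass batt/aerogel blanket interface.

Resistance network (inner→outer):
  R'_nickel alloy = ln(0.0505/0.0392)/(2πk) = 0.2533/(2π·14.0) = 0.002880 m·K/W
  R'_fibreglass batt = ln(0.0766/0.0505)/(2πk) = 0.4166/(2π·0.0383) = 1.731 m·K/W
  R'_aerogel blanket = ln(0.116/0.0766)/(2πk) = 0.4150/(2π·0.0171) = 3.862 m·K/W
ΣR = 0.002880 + 1.731 + 3.862 = 5.596 m·K/W
Q' = ΔT/ΣR = (78 K − 298.9 K)/5.596 = -39.47 W/m
From the inner boundary to the fibreglass batt/aerogel blanket interface, ΣR_partial = 1.734 m·K/W.
T_interface = T_in − Q'·ΣR_partial = 78 K − (-39.47)(1.734) = 146 K

T = 146 K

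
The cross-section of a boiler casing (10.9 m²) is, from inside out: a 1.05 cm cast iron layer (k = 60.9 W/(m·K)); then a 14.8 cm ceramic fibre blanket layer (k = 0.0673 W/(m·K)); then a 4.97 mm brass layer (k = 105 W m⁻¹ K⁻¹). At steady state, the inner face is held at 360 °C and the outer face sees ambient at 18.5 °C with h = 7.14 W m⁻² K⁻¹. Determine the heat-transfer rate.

Q = 1590 W

Series thermal resistances, inner to outer:
  R_cast iron = L/(kA) = 0.0105/(60.9·10.9) = 1.582×10^-5 K/W
  R_ceramic fibre blanket = L/(kA) = 0.148/(0.0673·10.9) = 0.2018 K/W
  R_brass = L/(kA) = 0.00497/(105·10.9) = 4.343×10^-6 K/W
  R_conv,out = 1/(hA) = 1/(7.14·10.9) = 0.01285 K/W
ΣR = 1.582×10^-5 + 0.2018 + 4.343×10^-6 + 0.01285 = 0.2147 K/W
Q = ΔT/ΣR = (360 °C − 18.5 °C)/0.2147 = 1590 W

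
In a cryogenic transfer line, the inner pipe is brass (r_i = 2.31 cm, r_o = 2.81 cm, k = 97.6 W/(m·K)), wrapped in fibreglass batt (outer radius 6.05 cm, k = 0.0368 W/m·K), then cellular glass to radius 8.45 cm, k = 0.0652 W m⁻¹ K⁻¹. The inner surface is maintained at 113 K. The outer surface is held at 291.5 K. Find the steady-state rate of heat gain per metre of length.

Series thermal resistances, inner to outer:
  R'_brass = ln(0.0281/0.0231)/(2πk) = 0.1959/(2π·97.6) = 3.195×10^-4 m·K/W
  R'_fibreglass batt = ln(0.0605/0.0281)/(2πk) = 0.7669/(2π·0.0368) = 3.317 m·K/W
  R'_cellular glass = ln(0.0845/0.0605)/(2πk) = 0.3341/(2π·0.0652) = 0.8156 m·K/W
ΣR = 3.195×10^-4 + 3.317 + 0.8156 = 4.133 m·K/W
Q' = ΔT/ΣR = (113 K − 291.5 K)/4.133 = -43.2 W/m
(Negative Q' ⇒ heat flows inward; heat gain = 43.2 W/m.)

Q' = 43.2 W/m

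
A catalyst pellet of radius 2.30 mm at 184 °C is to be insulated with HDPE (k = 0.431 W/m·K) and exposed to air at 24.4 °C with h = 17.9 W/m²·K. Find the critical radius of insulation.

r_cr = 4.82 cm

For a sphere, r_cr = 2k_ins/h = 2·0.431/17.9 = 0.0482 m = 4.82 cm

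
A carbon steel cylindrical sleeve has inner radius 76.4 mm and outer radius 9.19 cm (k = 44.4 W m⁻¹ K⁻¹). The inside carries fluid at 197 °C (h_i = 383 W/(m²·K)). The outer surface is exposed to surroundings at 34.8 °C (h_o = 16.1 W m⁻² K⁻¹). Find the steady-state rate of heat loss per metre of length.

Treat each layer as a resistance in series:
  R'_conv,in = 1/(2πr h) = 1/(2π·0.0764·383) = 0.005439 m·K/W
  R'_carbon steel = ln(0.0919/0.0764)/(2πk) = 0.1847/(2π·44.4) = 6.621×10^-4 m·K/W
  R'_conv,out = 1/(2πr h) = 1/(2π·0.0919·16.1) = 0.1076 m·K/W
ΣR = 0.005439 + 6.621×10^-4 + 0.1076 = 0.1137 m·K/W
Q' = ΔT/ΣR = (197 °C − 34.8 °C)/0.1137 = 1430 W/m

Q' = 1430 W/m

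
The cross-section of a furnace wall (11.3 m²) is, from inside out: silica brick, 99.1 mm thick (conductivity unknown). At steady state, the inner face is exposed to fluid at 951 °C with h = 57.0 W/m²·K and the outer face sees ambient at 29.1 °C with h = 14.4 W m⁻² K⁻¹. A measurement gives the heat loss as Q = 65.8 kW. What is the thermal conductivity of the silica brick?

ΣR = ΔT/Q = |951 − 29.1|/65800 = 0.01401 K/W
Known resistances:
  R_conv,in = 1/(hA) = 1/(57.0·11.3) = 0.001553 K/W
  R_conv,out = 1/(hA) = 1/(14.4·11.3) = 0.006146 K/W
R_silica brick = ΣR − ΣR_known = 0.01401 − 0.007699 = 0.006311 K/W
L/(kA) = 0.006311 ⇒ k = 0.0991/(0.006311·11.3) = 1.39 W/m·K

k = 1.39 W/m·K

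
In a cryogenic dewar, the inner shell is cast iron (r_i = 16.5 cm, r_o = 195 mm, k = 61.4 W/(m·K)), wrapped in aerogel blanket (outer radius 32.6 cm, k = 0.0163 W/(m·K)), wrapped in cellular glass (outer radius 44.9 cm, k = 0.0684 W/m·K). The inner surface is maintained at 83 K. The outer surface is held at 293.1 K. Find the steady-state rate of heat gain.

Q = 19.0 W

Resistance network (inner→outer):
  R_cast iron = (1/0.165 − 1/0.195)/(4πk) = 0.9324/(4π·61.4) = 0.001208 K/W
  R_aerogel blanket = (1/0.195 − 1/0.326)/(4πk) = 2.061/(4π·0.0163) = 10.06 K/W
  R_cellular glass = (1/0.326 − 1/0.449)/(4πk) = 0.8403/(4π·0.0684) = 0.9776 K/W
ΣR = 0.001208 + 10.06 + 0.9776 = 11.04 K/W
Q = ΔT/ΣR = (83 K − 293.1 K)/11.04 = -19.0 W
(Negative Q ⇒ heat flows inward; heat gain = 19.0 W.)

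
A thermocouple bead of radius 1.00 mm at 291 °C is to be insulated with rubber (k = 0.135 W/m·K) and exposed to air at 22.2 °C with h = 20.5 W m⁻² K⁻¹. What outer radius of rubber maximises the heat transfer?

r_cr = 1.32 cm

For a sphere, r_cr = 2k_ins/h = 2·0.135/20.5 = 0.0132 m = 1.32 cm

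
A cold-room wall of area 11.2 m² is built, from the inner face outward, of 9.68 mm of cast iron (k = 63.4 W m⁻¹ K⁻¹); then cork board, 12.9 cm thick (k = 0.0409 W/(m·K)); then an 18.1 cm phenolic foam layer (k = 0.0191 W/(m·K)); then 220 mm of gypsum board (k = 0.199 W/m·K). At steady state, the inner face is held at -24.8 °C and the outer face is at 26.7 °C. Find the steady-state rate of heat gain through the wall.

Q = 42.0 W

Resistance network (inner→outer):
  R_cast iron = L/(kA) = 0.00968/(63.4·11.2) = 1.363×10^-5 K/W
  R_cork board = L/(kA) = 0.129/(0.0409·11.2) = 0.2816 K/W
  R_phenolic foam = L/(kA) = 0.181/(0.0191·11.2) = 0.8461 K/W
  R_gypsum board = L/(kA) = 0.220/(0.199·11.2) = 0.09871 K/W
ΣR = 1.363×10^-5 + 0.2816 + 0.8461 + 0.09871 = 1.226 K/W
Q = ΔT/ΣR = (-24.8 °C − 26.7 °C)/1.226 = -42.0 W
(Negative Q ⇒ heat flows inward; heat gain = 42.0 W.)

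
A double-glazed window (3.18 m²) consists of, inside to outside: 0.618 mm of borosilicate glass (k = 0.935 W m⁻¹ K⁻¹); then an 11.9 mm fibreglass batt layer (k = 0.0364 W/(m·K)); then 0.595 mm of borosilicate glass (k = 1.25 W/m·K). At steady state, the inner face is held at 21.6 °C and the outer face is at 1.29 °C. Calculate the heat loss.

Series thermal resistances, inner to outer:
  R_borosilicate glass = L/(kA) = 6.18×10^-4/(0.935·3.18) = 2.078×10^-4 K/W
  R_fibreglass batt = L/(kA) = 0.0119/(0.0364·3.18) = 0.1028 K/W
  R_borosilicate glass = L/(kA) = 5.95×10^-4/(1.25·3.18) = 1.497×10^-4 K/W
ΣR = 2.078×10^-4 + 0.1028 + 1.497×10^-4 = 0.1032 K/W
Q = ΔT/ΣR = (21.6 °C − 1.29 °C)/0.1032 = 197 W

Q = 197 W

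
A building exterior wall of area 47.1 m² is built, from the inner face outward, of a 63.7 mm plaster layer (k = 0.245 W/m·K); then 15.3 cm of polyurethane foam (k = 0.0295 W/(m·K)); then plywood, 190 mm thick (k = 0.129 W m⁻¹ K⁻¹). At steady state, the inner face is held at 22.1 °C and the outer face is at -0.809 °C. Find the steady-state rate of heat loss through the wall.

Treat each layer as a resistance in series:
  R_plaster = L/(kA) = 0.0637/(0.245·47.1) = 0.005520 K/W
  R_polyurethane foam = L/(kA) = 0.153/(0.0295·47.1) = 0.1101 K/W
  R_plywood = L/(kA) = 0.190/(0.129·47.1) = 0.03127 K/W
ΣR = 0.005520 + 0.1101 + 0.03127 = 0.1469 K/W
Q = ΔT/ΣR = (22.1 °C − -0.809 °C)/0.1469 = 156 W

Q = 156 W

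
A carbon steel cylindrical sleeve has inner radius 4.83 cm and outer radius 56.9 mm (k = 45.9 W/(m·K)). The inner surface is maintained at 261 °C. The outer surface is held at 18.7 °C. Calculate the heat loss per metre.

Q' = 2πk·ΔT/ln(r₂/r₁) = 2π × 45.9 × 242.3 / ln(0.0569/0.0483) = 4.26×10^5 W/m

Q' = 426 kW/m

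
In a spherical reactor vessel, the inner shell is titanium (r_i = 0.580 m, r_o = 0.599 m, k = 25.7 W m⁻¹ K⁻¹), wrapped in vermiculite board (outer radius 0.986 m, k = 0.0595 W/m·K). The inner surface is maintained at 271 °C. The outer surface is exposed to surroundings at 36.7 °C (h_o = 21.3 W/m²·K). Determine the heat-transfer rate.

Q = 266 W

Resistance network (inner→outer):
  R_titanium = (1/0.580 − 1/0.599)/(4πk) = 0.05469/(4π·25.7) = 1.693×10^-4 K/W
  R_vermiculite board = (1/0.599 − 1/0.986)/(4πk) = 0.6553/(4π·0.0595) = 0.8764 K/W
  R_conv,out = 1/(4πr²h) = 1/(4π·0.986²·21.3) = 0.003843 K/W
ΣR = 1.693×10^-4 + 0.8764 + 0.003843 = 0.8804 K/W
Q = ΔT/ΣR = (271 °C − 36.7 °C)/0.8804 = 266 W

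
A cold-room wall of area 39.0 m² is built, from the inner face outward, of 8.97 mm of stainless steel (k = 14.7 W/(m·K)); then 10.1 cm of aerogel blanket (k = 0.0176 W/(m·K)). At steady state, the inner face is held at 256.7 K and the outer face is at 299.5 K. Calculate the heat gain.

Resistance network (inner→outer):
  R_stainless steel = L/(kA) = 0.00897/(14.7·39.0) = 1.565×10^-5 K/W
  R_aerogel blanket = L/(kA) = 0.101/(0.0176·39.0) = 0.1471 K/W
ΣR = 1.565×10^-5 + 0.1471 = 0.1471 K/W
Q = ΔT/ΣR = (256.7 K − 299.5 K)/0.1471 = -291 W
(Negative Q ⇒ heat flows inward; heat gain = 291 W.)

Q = 291 W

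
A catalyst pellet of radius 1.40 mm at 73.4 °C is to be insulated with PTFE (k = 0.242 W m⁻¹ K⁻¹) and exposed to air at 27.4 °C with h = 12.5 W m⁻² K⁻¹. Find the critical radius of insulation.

For a sphere, r_cr = 2k_ins/h = 2·0.242/12.5 = 0.0387 m = 3.87 cm

r_cr = 3.87 cm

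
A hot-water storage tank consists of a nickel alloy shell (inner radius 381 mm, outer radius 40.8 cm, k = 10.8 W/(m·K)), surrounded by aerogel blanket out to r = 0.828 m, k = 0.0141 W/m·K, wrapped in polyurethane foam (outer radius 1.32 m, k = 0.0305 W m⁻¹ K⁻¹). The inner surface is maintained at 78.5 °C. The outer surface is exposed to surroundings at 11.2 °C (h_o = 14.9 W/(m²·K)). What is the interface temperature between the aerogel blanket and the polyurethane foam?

Series thermal resistances, inner to outer:
  R_nickel alloy = (1/0.381 − 1/0.408)/(4πk) = 0.1737/(4π·10.8) = 0.001280 K/W
  R_aerogel blanket = (1/0.408 − 1/0.828)/(4πk) = 1.243/(4π·0.0141) = 7.017 K/W
  R_polyurethane foam = (1/0.828 − 1/1.32)/(4πk) = 0.4502/(4π·0.0305) = 1.174 K/W
  R_conv,out = 1/(4πr²h) = 1/(4π·1.32²·14.9) = 0.003065 K/W
ΣR = 0.001280 + 7.017 + 1.174 + 0.003065 = 8.195 K/W
Q = ΔT/ΣR = (78.5 °C − 11.2 °C)/8.195 = 8.212 W
From the inner boundary to the aerogel blanket/polyurethane foam interface, ΣR_partial = 7.018 K/W.
T_interface = T_in − Q·ΣR_partial = 78.5 °C − (8.212)(7.018) = 20.9 °C

T = 20.9 °C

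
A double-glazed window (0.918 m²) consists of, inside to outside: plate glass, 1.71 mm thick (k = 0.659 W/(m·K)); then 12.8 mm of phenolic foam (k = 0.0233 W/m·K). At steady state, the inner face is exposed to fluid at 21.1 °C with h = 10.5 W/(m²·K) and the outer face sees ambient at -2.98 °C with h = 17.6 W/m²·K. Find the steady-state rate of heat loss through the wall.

Treat each layer as a resistance in series:
  R_conv,in = 1/(hA) = 1/(10.5·0.918) = 0.1037 K/W
  R_plate glass = L/(kA) = 0.00171/(0.659·0.918) = 0.002827 K/W
  R_phenolic foam = L/(kA) = 0.0128/(0.0233·0.918) = 0.5984 K/W
  R_conv,out = 1/(hA) = 1/(17.6·0.918) = 0.06189 K/W
ΣR = 0.1037 + 0.002827 + 0.5984 + 0.06189 = 0.7668 K/W
Q = ΔT/ΣR = (21.1 °C − -2.98 °C)/0.7668 = 31.4 W

Q = 31.4 W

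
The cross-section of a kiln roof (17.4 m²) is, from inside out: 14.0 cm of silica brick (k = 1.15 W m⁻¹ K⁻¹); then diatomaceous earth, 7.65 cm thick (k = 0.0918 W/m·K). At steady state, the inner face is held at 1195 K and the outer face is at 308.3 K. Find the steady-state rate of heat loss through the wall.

Treat each layer as a resistance in series:
  R_silica brick = L/(kA) = 0.140/(1.15·17.4) = 0.006997 K/W
  R_diatomaceous earth = L/(kA) = 0.0765/(0.0918·17.4) = 0.04789 K/W
ΣR = 0.006997 + 0.04789 = 0.05489 K/W
Q = ΔT/ΣR = (1195 K − 308.3 K)/0.05489 = 16200 W

Q = 16.2 kW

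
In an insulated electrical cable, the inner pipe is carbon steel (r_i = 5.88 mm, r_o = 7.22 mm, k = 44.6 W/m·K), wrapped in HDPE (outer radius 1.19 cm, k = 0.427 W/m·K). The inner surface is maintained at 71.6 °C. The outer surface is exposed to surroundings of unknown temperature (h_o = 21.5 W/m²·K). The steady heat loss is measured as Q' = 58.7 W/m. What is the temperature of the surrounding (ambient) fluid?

Sum the resistances:
  R'_carbon steel = ln(0.00722/0.00588)/(2πk) = 0.2053/(2π·44.6) = 7.326×10^-4 m·K/W
  R'_HDPE = ln(0.0119/0.00722)/(2πk) = 0.4997/(2π·0.427) = 0.1862 m·K/W
  R'_conv,out = 1/(2πr h) = 1/(2π·0.0119·21.5) = 0.6221 m·K/W
ΣR = 0.8090 m·K/W
ΔT = Q'·ΣR = 58.7 × 0.8090 = 47.49 K
Heat flows outward, so T_out = T_in − ΔT = 71.6 − 47.49 = 24.1 °C

T_out = 24.1 °C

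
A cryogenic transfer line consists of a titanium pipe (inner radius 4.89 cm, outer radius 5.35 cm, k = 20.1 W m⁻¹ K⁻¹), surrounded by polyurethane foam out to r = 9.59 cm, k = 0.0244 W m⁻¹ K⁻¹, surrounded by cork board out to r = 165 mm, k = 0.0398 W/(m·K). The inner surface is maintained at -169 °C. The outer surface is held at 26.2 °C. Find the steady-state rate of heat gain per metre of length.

Q' = 32.7 W/m

Series thermal resistances, inner to outer:
  R'_titanium = ln(0.0535/0.0489)/(2πk) = 0.08990/(2π·20.1) = 7.119×10^-4 m·K/W
  R'_polyurethane foam = ln(0.0959/0.0535)/(2πk) = 0.5836/(2π·0.0244) = 3.807 m·K/W
  R'_cork board = ln(0.165/0.0959)/(2πk) = 0.5426/(2π·0.0398) = 2.170 m·K/W
ΣR = 7.119×10^-4 + 3.807 + 2.170 = 5.978 m·K/W
Q' = ΔT/ΣR = (-169 °C − 26.2 °C)/5.978 = -32.7 W/m
(Negative Q' ⇒ heat flows inward; heat gain = 32.7 W/m.)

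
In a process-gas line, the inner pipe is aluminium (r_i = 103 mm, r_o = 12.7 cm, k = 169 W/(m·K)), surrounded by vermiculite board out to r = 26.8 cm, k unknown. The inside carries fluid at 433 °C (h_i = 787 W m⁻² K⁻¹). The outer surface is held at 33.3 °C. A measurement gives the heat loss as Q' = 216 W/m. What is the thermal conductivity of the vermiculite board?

ΣR = ΔT/Q' = |433 − 33.3|/216 = 1.850 m·K/W
Known resistances:
  R'_conv,in = 1/(2πr h) = 1/(2π·0.103·787) = 0.001963 m·K/W
  R'_aluminium = ln(0.127/0.103)/(2πk) = 0.2095/(2π·169) = 1.973×10^-4 m·K/W
R_vermiculite board = ΣR − ΣR_known = 1.850 − 0.002160 = 1.848 m·K/W
ln(r₂/r₁)/(2πk) = 1.848 ⇒ k = 0.7468/(2π·1.848) = 0.0643 W/m·K

k = 0.0643 W/m·K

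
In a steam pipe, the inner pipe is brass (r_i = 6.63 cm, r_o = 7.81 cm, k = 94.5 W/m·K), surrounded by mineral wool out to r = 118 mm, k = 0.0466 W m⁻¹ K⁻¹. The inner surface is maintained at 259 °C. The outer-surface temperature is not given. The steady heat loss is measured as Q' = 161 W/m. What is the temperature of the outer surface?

T_out = 32.0 °C

Series resistances:
  R'_brass = ln(0.0781/0.0663)/(2πk) = 0.1638/(2π·94.5) = 2.759×10^-4 m·K/W
  R'_mineral wool = ln(0.118/0.0781)/(2πk) = 0.4127/(2π·0.0466) = 1.409 m·K/W
ΣR = 1.410 m·K/W
ΔT = Q'·ΣR = 161 × 1.410 = 227.0 K
Heat flows outward, so T_out = T_in − ΔT = 259 − 227.0 = 32.0 °C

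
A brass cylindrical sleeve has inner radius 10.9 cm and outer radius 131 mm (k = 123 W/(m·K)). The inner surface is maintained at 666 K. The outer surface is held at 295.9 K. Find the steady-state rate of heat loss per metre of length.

Q' = 2πk·ΔT/ln(r₂/r₁) = 2π × 123 × 370.1 / ln(0.131/0.109) = 1.56×10^6 W/m

Q' = 1560 kW/m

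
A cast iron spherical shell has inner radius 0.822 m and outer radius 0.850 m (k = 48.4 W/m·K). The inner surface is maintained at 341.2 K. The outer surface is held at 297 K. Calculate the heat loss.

Q = 671 kW

Q = 4πk·ΔT/(1/r₁ − 1/r₂) = 4π × 48.4 × 44.2 / (1/0.822 − 1/0.850) = 6.71×10^5 W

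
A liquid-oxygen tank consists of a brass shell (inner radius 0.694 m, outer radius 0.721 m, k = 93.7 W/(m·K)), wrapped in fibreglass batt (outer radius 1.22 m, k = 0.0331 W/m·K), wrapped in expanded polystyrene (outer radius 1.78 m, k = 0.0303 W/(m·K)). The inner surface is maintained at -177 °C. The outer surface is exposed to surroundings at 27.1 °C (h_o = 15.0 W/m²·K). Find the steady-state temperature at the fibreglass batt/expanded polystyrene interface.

T = -40.7 °C

Resistance network (inner→outer):
  R_brass = (1/0.694 − 1/0.721)/(4πk) = 0.05396/(4π·93.7) = 4.583×10^-5 K/W
  R_fibreglass batt = (1/0.721 − 1/1.22)/(4πk) = 0.5673/(4π·0.0331) = 1.364 K/W
  R_expanded polystyrene = (1/1.22 − 1/1.78)/(4πk) = 0.2579/(4π·0.0303) = 0.6773 K/W
  R_conv,out = 1/(4πr²h) = 1/(4π·1.78²·15.0) = 0.001674 K/W
ΣR = 4.583×10^-5 + 1.364 + 0.6773 + 0.001674 = 2.043 K/W
Q = ΔT/ΣR = (-177 °C − 27.1 °C)/2.043 = -99.90 W
From the inner boundary to the fibreglass batt/expanded polystyrene interface, ΣR_partial = 1.364 K/W.
T_interface = T_in − Q·ΣR_partial = -177 °C − (-99.90)(1.364) = -40.7 °C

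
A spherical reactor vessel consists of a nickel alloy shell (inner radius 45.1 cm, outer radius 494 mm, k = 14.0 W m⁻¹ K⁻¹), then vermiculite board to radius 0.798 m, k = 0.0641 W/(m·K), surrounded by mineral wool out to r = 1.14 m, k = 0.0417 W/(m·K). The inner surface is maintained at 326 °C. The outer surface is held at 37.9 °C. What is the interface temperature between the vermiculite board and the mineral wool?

Resistance network (inner→outer):
  R_nickel alloy = (1/0.451 − 1/0.494)/(4πk) = 0.1930/(4π·14.0) = 0.001097 K/W
  R_vermiculite board = (1/0.494 − 1/0.798)/(4πk) = 0.7712/(4π·0.0641) = 0.9574 K/W
  R_mineral wool = (1/0.798 − 1/1.14)/(4πk) = 0.3759/(4π·0.0417) = 0.7174 K/W
ΣR = 0.001097 + 0.9574 + 0.7174 = 1.676 K/W
Q = ΔT/ΣR = (326 °C − 37.9 °C)/1.676 = 171.9 W
From the inner boundary to the vermiculite board/mineral wool interface, ΣR_partial = 0.9585 K/W.
T_interface = T_in − Q·ΣR_partial = 326 °C − (171.9)(0.9585) = 161 °C

T = 161 °C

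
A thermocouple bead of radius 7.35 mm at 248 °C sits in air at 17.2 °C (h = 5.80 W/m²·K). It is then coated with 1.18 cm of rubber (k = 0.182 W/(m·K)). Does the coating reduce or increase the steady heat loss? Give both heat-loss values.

increases: 0.909 → 3.12 W

Critical radius for a sphere: r_cr = 2k/h = 0.0628 m = 6.28 cm.
Outer radius after coating: r₂ = 0.00735 + 0.0118 = 0.01915 m.
Since r₁ < r_cr and r₂ ≤ r_cr, the coating moves toward the maximum at r_cr — heat loss rises.
Bare: R = 1/(4πr₁²h) = 254.0 K/W; Q = 230.8/254.0 = 0.909 W.
Coated: R = R_cond + R_conv = 74.07 K/W; Q = 230.8/74.07 = 3.12 W.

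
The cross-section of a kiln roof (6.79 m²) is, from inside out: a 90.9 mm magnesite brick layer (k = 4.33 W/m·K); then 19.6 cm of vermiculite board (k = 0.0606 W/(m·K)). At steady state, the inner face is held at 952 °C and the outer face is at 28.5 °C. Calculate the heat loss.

Q = 1930 W

Resistance network (inner→outer):
  R_magnesite brick = L/(kA) = 0.0909/(4.33·6.79) = 0.003092 K/W
  R_vermiculite board = L/(kA) = 0.196/(0.0606·6.79) = 0.4763 K/W
ΣR = 0.003092 + 0.4763 = 0.4794 K/W
Q = ΔT/ΣR = (952 °C − 28.5 °C)/0.4794 = 1930 W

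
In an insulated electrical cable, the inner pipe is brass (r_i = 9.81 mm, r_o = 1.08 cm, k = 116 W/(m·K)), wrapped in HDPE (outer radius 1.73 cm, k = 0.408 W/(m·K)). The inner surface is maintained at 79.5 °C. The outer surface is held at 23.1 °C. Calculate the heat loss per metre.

Treat each layer as a resistance in series:
  R'_brass = ln(0.0108/0.00981)/(2πk) = 0.09614/(2π·116) = 1.319×10^-4 m·K/W
  R'_HDPE = ln(0.0173/0.0108)/(2πk) = 0.4712/(2π·0.408) = 0.1838 m·K/W
ΣR = 1.319×10^-4 + 0.1838 = 0.1839 m·K/W
Q' = ΔT/ΣR = (79.5 °C − 23.1 °C)/0.1839 = 307 W/m

Q' = 307 W/m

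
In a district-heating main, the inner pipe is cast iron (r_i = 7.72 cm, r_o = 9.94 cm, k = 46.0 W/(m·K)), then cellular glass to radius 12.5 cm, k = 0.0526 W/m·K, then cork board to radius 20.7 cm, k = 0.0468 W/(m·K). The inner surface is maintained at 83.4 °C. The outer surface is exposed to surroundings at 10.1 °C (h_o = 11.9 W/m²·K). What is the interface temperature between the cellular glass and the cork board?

Series thermal resistances, inner to outer:
  R'_cast iron = ln(0.0994/0.0772)/(2πk) = 0.2528/(2π·46.0) = 8.745×10^-4 m·K/W
  R'_cellular glass = ln(0.125/0.0994)/(2πk) = 0.2292/(2π·0.0526) = 0.6934 m·K/W
  R'_cork board = ln(0.207/0.125)/(2πk) = 0.5044/(2π·0.0468) = 1.715 m·K/W
  R'_conv,out = 1/(2πr h) = 1/(2π·0.207·11.9) = 0.06461 m·K/W
ΣR = 8.745×10^-4 + 0.6934 + 1.715 + 0.06461 = 2.474 m·K/W
Q' = ΔT/ΣR = (83.4 °C − 10.1 °C)/2.474 = 29.63 W/m
From the inner boundary to the cellular glass/cork board interface, ΣR_partial = 0.6943 m·K/W.
T_interface = T_in − Q'·ΣR_partial = 83.4 °C − (29.63)(0.6943) = 62.8 °C

T = 62.8 °C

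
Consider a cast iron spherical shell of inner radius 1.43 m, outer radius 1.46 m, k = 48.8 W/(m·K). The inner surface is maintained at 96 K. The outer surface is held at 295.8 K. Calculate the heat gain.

Q = 4πk·ΔT/(1/r₁ − 1/r₂) = 4π × 48.8 × 199.8 / (1/1.43 − 1/1.46) = 8.53×10^6 W

Q = 8.53×10^6 W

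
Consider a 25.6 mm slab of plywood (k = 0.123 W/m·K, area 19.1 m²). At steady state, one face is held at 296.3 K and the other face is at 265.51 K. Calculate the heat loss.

Q = 2.83 kW

Q = kA·ΔT/L = 0.123 × 19.1 × |296.3 K − 265.51 K| / 0.0256 = 2830 W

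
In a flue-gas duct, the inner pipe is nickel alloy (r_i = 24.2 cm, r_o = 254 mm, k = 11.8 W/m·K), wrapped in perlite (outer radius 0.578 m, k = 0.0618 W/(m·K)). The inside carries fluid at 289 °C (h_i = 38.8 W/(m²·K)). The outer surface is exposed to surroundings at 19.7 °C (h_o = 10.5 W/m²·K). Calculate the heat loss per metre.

Treat each layer as a resistance in series:
  R'_conv,in = 1/(2πr h) = 1/(2π·0.242·38.8) = 0.01695 m·K/W
  R'_nickel alloy = ln(0.254/0.242)/(2πk) = 0.04840/(2π·11.8) = 6.528×10^-4 m·K/W
  R'_perlite = ln(0.578/0.254)/(2πk) = 0.8222/(2π·0.0618) = 2.118 m·K/W
  R'_conv,out = 1/(2πr h) = 1/(2π·0.578·10.5) = 0.02622 m·K/W
ΣR = 0.01695 + 6.528×10^-4 + 2.118 + 0.02622 = 2.162 m·K/W
Q' = ΔT/ΣR = (289 °C − 19.7 °C)/2.162 = 125 W/m

Q' = 125 W/m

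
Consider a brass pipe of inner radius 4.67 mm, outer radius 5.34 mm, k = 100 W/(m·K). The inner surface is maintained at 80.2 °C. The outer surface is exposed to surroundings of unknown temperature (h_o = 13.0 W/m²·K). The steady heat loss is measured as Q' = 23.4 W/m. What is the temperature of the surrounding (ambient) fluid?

T_out = 26.5 °C

Series resistances:
  R'_brass = ln(0.00534/0.00467)/(2πk) = 0.1341/(2π·100) = 2.134×10^-4 m·K/W
  R'_conv,out = 1/(2πr h) = 1/(2π·0.00534·13.0) = 2.293 m·K/W
ΣR = 2.293 m·K/W
ΔT = Q'·ΣR = 23.4 × 2.293 = 53.66 K
Heat flows outward, so T_out = T_in − ΔT = 80.2 − 53.66 = 26.5 °C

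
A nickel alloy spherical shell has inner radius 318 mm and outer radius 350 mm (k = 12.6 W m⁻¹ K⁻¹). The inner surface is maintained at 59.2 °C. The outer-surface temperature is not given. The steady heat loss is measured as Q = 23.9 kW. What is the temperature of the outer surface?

Series resistances:
  R_nickel alloy = (1/0.318 − 1/0.350)/(4πk) = 0.2875/(4π·12.6) = 0.001816 K/W
ΣR = 0.001816 K/W
ΔT = Q·ΣR = 23900 × 0.001816 = 43.40 K
Heat flows outward, so T_out = T_in − ΔT = 59.2 − 43.40 = 15.8 °C

T_out = 15.8 °C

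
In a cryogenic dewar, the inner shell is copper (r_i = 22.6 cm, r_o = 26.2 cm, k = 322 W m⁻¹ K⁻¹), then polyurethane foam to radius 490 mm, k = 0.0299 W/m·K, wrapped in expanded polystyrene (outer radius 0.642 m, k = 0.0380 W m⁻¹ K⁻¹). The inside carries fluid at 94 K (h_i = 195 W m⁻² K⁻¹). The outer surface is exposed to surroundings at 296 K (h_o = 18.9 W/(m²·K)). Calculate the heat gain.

Resistance network (inner→outer):
  R_conv,in = 1/(4πr²h) = 1/(4π·0.226²·195) = 0.007990 K/W
  R_copper = (1/0.226 − 1/0.262)/(4πk) = 0.6080/(4π·322) = 1.503×10^-4 K/W
  R_polyurethane foam = (1/0.262 − 1/0.490)/(4πk) = 1.776/(4π·0.0299) = 4.727 K/W
  R_expanded polystyrene = (1/0.490 − 1/0.642)/(4πk) = 0.4832/(4π·0.0380) = 1.012 K/W
  R_conv,out = 1/(4πr²h) = 1/(4π·0.642²·18.9) = 0.01022 K/W
ΣR = 0.007990 + 1.503×10^-4 + 4.727 + 1.012 + 0.01022 = 5.757 K/W
Q = ΔT/ΣR = (94 K − 296 K)/5.757 = -35.1 W
(Negative Q ⇒ heat flows inward; heat gain = 35.1 W.)

Q = 35.1 W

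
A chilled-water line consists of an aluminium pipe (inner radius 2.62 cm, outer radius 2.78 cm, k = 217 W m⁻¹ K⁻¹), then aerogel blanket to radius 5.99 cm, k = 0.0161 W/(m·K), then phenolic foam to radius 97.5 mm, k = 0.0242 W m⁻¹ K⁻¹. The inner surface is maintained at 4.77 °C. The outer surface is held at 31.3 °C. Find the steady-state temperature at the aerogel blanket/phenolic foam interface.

Resistance network (inner→outer):
  R'_aluminium = ln(0.0278/0.0262)/(2πk) = 0.05928/(2π·217) = 4.348×10^-5 m·K/W
  R'_aerogel blanket = ln(0.0599/0.0278)/(2πk) = 0.7676/(2π·0.0161) = 7.588 m·K/W
  R'_phenolic foam = ln(0.0975/0.0599)/(2πk) = 0.4872/(2π·0.0242) = 3.204 m·K/W
ΣR = 4.348×10^-5 + 7.588 + 3.204 = 10.79 m·K/W
Q' = ΔT/ΣR = (4.77 °C − 31.3 °C)/10.79 = -2.459 W/m
From the inner boundary to the aerogel blanket/phenolic foam interface, ΣR_partial = 7.588 m·K/W.
T_interface = T_in − Q'·ΣR_partial = 4.77 °C − (-2.459)(7.588) = 23.4 °C

T = 23.4 °C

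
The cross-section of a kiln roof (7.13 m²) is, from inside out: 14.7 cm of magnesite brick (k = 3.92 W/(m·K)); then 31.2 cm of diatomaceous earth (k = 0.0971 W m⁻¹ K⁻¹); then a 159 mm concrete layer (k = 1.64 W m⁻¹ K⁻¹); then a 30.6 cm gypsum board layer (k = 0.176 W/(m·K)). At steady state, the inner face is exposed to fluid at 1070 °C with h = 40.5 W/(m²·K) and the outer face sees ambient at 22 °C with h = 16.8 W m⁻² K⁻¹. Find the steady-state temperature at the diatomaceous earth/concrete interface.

Treat each layer as a resistance in series:
  R_conv,in = 1/(hA) = 1/(40.5·7.13) = 0.003463 K/W
  R_magnesite brick = L/(kA) = 0.147/(3.92·7.13) = 0.005259 K/W
  R_diatomaceous earth = L/(kA) = 0.312/(0.0971·7.13) = 0.4507 K/W
  R_concrete = L/(kA) = 0.159/(1.64·7.13) = 0.01360 K/W
  R_gypsum board = L/(kA) = 0.306/(0.176·7.13) = 0.2438 K/W
  R_conv,out = 1/(hA) = 1/(16.8·7.13) = 0.008348 K/W
ΣR = 0.003463 + 0.005259 + 0.4507 + 0.01360 + 0.2438 + 0.008348 = 0.7252 K/W
Q = ΔT/ΣR = (1070 °C − 22 °C)/0.7252 = 1445 W
From the inner boundary to the diatomaceous earth/concrete interface, ΣR_partial = 0.4594 K/W.
T_interface = T_in − Q·ΣR_partial = 1070 °C − (1445)(0.4594) = 406 °C

T = 406 °C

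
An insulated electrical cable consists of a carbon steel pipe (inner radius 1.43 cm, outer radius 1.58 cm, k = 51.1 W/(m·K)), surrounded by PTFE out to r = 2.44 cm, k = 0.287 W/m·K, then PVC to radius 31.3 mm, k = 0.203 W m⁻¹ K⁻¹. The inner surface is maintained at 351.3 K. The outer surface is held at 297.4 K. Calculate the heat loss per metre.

Q' = 123 W/m

Resistance network (inner→outer):
  R'_carbon steel = ln(0.0158/0.0143)/(2πk) = 0.09975/(2π·51.1) = 3.107×10^-4 m·K/W
  R'_PTFE = ln(0.0244/0.0158)/(2πk) = 0.4346/(2π·0.287) = 0.2410 m·K/W
  R'_PVC = ln(0.0313/0.0244)/(2πk) = 0.2490/(2π·0.203) = 0.1952 m·K/W
ΣR = 3.107×10^-4 + 0.2410 + 0.1952 = 0.4365 m·K/W
Q' = ΔT/ΣR = (351.3 K − 297.4 K)/0.4365 = 123 W/m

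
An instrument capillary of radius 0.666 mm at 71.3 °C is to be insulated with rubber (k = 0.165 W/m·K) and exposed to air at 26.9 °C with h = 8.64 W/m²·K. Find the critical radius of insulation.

For a cylinder, r_cr = k_ins/h = 0.165/8.64 = 0.0191 m = 1.91 cm

r_cr = 1.91 cm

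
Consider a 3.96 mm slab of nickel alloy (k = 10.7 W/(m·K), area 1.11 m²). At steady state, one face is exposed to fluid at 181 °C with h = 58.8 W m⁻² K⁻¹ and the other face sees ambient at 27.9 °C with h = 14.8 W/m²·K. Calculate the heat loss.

Treat each layer as a resistance in series:
  R_conv,in = 1/(hA) = 1/(58.8·1.11) = 0.01532 K/W
  R_nickel alloy = L/(kA) = 0.00396/(10.7·1.11) = 3.334×10^-4 K/W
  R_conv,out = 1/(hA) = 1/(14.8·1.11) = 0.06087 K/W
ΣR = 0.01532 + 3.334×10^-4 + 0.06087 = 0.07652 K/W
Q = ΔT/ΣR = (181 °C − 27.9 °C)/0.07652 = 2000 W

Q = 2000 W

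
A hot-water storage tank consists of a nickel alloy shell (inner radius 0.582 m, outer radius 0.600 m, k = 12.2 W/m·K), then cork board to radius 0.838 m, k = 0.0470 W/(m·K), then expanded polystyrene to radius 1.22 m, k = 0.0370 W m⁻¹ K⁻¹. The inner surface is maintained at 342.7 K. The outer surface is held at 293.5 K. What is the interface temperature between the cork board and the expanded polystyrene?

Series thermal resistances, inner to outer:
  R_nickel alloy = (1/0.582 − 1/0.600)/(4πk) = 0.05155/(4π·12.2) = 3.362×10^-4 K/W
  R_cork board = (1/0.600 − 1/0.838)/(4πk) = 0.4733/(4π·0.0470) = 0.8014 K/W
  R_expanded polystyrene = (1/0.838 − 1/1.22)/(4πk) = 0.3736/(4π·0.0370) = 0.8036 K/W
ΣR = 3.362×10^-4 + 0.8014 + 0.8036 = 1.605 K/W
Q = ΔT/ΣR = (342.7 K − 293.5 K)/1.605 = 30.65 W
From the inner boundary to the cork board/expanded polystyrene interface, ΣR_partial = 0.8017 K/W.
T_interface = T_in − Q·ΣR_partial = 342.7 K − (30.65)(0.8017) = 318.1 K

T = 318.1 K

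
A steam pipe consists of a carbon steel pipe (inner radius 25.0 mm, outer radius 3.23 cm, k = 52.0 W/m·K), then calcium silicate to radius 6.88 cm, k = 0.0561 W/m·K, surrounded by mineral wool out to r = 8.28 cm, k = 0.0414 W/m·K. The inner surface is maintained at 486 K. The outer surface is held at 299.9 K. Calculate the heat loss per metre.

Q' = 65.1 W/m

Treat each layer as a resistance in series:
  R'_carbon steel = ln(0.0323/0.0250)/(2πk) = 0.2562/(2π·52.0) = 7.841×10^-4 m·K/W
  R'_calcium silicate = ln(0.0688/0.0323)/(2πk) = 0.7561/(2π·0.0561) = 2.145 m·K/W
  R'_mineral wool = ln(0.0828/0.0688)/(2πk) = 0.1852/(2π·0.0414) = 0.7121 m·K/W
ΣR = 7.841×10^-4 + 2.145 + 0.7121 = 2.858 m·K/W
Q' = ΔT/ΣR = (486 K − 299.9 K)/2.858 = 65.1 W/m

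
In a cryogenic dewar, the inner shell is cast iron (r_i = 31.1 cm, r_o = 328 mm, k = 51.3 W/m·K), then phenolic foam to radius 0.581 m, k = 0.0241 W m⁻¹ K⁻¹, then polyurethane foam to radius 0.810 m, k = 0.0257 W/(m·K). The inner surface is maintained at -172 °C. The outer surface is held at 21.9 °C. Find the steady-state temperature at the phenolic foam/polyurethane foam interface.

T = -27.7 °C

Series thermal resistances, inner to outer:
  R_cast iron = (1/0.311 − 1/0.328)/(4πk) = 0.1667/(4π·51.3) = 2.585×10^-4 K/W
  R_phenolic foam = (1/0.328 − 1/0.581)/(4πk) = 1.328/(4π·0.0241) = 4.384 K/W
  R_polyurethane foam = (1/0.581 − 1/0.810)/(4πk) = 0.4866/(4π·0.0257) = 1.507 K/W
ΣR = 2.585×10^-4 + 4.384 + 1.507 = 5.891 K/W
Q = ΔT/ΣR = (-172 °C − 21.9 °C)/5.891 = -32.91 W
From the inner boundary to the phenolic foam/polyurethane foam interface, ΣR_partial = 4.384 K/W.
T_interface = T_in − Q·ΣR_partial = -172 °C − (-32.91)(4.384) = -27.7 °C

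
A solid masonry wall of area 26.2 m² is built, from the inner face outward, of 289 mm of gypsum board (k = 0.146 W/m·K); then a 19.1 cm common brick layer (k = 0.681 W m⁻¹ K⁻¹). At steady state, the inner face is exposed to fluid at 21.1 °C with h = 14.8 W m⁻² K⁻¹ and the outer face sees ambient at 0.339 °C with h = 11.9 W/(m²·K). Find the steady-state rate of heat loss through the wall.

Treat each layer as a resistance in series:
  R_conv,in = 1/(hA) = 1/(14.8·26.2) = 0.002579 K/W
  R_gypsum board = L/(kA) = 0.289/(0.146·26.2) = 0.07555 K/W
  R_common brick = L/(kA) = 0.191/(0.681·26.2) = 0.01070 K/W
  R_conv,out = 1/(hA) = 1/(11.9·26.2) = 0.003207 K/W
ΣR = 0.002579 + 0.07555 + 0.01070 + 0.003207 = 0.09204 K/W
Q = ΔT/ΣR = (21.1 °C − 0.339 °C)/0.09204 = 226 W

Q = 226 W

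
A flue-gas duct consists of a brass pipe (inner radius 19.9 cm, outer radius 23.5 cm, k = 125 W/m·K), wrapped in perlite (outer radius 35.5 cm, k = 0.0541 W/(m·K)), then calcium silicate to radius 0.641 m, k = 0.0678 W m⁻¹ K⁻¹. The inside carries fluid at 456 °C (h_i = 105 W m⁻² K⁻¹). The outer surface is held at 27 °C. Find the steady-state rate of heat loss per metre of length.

Series thermal resistances, inner to outer:
  R'_conv,in = 1/(2πr h) = 1/(2π·0.199·105) = 0.007617 m·K/W
  R'_brass = ln(0.235/0.199)/(2πk) = 0.1663/(2π·125) = 2.117×10^-4 m·K/W
  R'_perlite = ln(0.355/0.235)/(2πk) = 0.4125/(2π·0.0541) = 1.214 m·K/W
  R'_calcium silicate = ln(0.641/0.355)/(2πk) = 0.5909/(2π·0.0678) = 1.387 m·K/W
ΣR = 0.007617 + 2.117×10^-4 + 1.214 + 1.387 = 2.609 m·K/W
Q' = ΔT/ΣR = (456 °C − 27 °C)/2.609 = 164 W/m

Q' = 164 W/m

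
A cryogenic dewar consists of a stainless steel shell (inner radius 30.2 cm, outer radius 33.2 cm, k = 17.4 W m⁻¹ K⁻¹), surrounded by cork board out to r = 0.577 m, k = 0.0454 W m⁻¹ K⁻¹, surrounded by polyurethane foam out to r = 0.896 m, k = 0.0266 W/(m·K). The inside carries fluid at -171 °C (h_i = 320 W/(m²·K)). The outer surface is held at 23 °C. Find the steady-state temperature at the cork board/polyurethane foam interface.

T = -64.5 °C

Resistance network (inner→outer):
  R_conv,in = 1/(4πr²h) = 1/(4π·0.302²·320) = 0.002727 K/W
  R_stainless steel = (1/0.302 − 1/0.332)/(4πk) = 0.2992/(4π·17.4) = 0.001368 K/W
  R_cork board = (1/0.332 − 1/0.577)/(4πk) = 1.279/(4π·0.0454) = 2.242 K/W
  R_polyurethane foam = (1/0.577 − 1/0.896)/(4πk) = 0.6170/(4π·0.0266) = 1.846 K/W
ΣR = 0.002727 + 0.001368 + 2.242 + 1.846 = 4.092 K/W
Q = ΔT/ΣR = (-171 °C − 23 °C)/4.092 = -47.41 W
From the inner boundary to the cork board/polyurethane foam interface, ΣR_partial = 2.246 K/W.
T_interface = T_in − Q·ΣR_partial = -171 °C − (-47.41)(2.246) = -64.5 °C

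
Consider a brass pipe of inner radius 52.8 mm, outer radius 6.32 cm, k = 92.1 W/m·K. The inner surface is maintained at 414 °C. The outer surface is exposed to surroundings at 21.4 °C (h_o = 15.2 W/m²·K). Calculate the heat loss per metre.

Treat each layer as a resistance in series:
  R'_brass = ln(0.0632/0.0528)/(2πk) = 0.1798/(2π·92.1) = 3.107×10^-4 m·K/W
  R'_conv,out = 1/(2πr h) = 1/(2π·0.0632·15.2) = 0.1657 m·K/W
ΣR = 3.107×10^-4 + 0.1657 = 0.1660 m·K/W
Q' = ΔT/ΣR = (414 °C − 21.4 °C)/0.1660 = 2370 W/m

Q' = 2.37 kW/m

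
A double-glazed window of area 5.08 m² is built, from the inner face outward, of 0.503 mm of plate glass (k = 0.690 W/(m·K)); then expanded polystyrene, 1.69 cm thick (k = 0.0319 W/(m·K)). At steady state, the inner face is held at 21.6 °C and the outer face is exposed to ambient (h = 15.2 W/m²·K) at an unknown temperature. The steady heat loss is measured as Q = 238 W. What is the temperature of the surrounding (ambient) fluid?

Series resistances:
  R_plate glass = L/(kA) = 5.03×10^-4/(0.690·5.08) = 1.435×10^-4 K/W
  R_expanded polystyrene = L/(kA) = 0.0169/(0.0319·5.08) = 0.1043 K/W
  R_conv,out = 1/(hA) = 1/(15.2·5.08) = 0.01295 K/W
ΣR = 0.1174 K/W
ΔT = Q·ΣR = 238 × 0.1174 = 27.94 K
Heat flows outward, so T_out = T_in − ΔT = 21.6 − 27.94 = -6.34 °C

T_out = -6.34 °C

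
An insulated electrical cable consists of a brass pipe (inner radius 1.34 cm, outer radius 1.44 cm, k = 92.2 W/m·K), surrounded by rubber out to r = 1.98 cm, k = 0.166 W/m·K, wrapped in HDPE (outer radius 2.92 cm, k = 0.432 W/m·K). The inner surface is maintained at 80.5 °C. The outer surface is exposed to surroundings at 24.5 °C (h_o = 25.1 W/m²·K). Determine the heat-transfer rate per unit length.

Q' = 84.1 W/m

Treat each layer as a resistance in series:
  R'_brass = ln(0.0144/0.0134)/(2πk) = 0.07197/(2π·92.2) = 1.242×10^-4 m·K/W
  R'_rubber = ln(0.0198/0.0144)/(2πk) = 0.3185/(2π·0.166) = 0.3053 m·K/W
  R'_HDPE = ln(0.0292/0.0198)/(2πk) = 0.3885/(2π·0.432) = 0.1431 m·K/W
  R'_conv,out = 1/(2πr h) = 1/(2π·0.0292·25.1) = 0.2172 m·K/W
ΣR = 1.242×10^-4 + 0.3053 + 0.1431 + 0.2172 = 0.6657 m·K/W
Q' = ΔT/ΣR = (80.5 °C − 24.5 °C)/0.6657 = 84.1 W/m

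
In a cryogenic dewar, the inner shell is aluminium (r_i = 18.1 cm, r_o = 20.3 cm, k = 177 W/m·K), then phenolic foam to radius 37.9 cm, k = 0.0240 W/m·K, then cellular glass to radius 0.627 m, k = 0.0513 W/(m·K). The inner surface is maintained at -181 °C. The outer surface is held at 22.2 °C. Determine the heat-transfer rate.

Q = 22.1 W

Series thermal resistances, inner to outer:
  R_aluminium = (1/0.181 − 1/0.203)/(4πk) = 0.5988/(4π·177) = 2.692×10^-4 K/W
  R_phenolic foam = (1/0.203 − 1/0.379)/(4πk) = 2.288/(4π·0.0240) = 7.585 K/W
  R_cellular glass = (1/0.379 − 1/0.627)/(4πk) = 1.044/(4π·0.0513) = 1.619 K/W
ΣR = 2.692×10^-4 + 7.585 + 1.619 = 9.204 K/W
Q = ΔT/ΣR = (-181 °C − 22.2 °C)/9.204 = -22.1 W
(Negative Q ⇒ heat flows inward; heat gain = 22.1 W.)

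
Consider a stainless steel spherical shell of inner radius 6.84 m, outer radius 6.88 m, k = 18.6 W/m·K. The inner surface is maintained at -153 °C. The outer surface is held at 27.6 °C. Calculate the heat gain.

Q = 4.97×10^7 W

Q = 4πk·ΔT/(1/r₁ − 1/r₂) = 4π × 18.6 × 180.6 / (1/6.84 − 1/6.88) = 4.97×10^7 W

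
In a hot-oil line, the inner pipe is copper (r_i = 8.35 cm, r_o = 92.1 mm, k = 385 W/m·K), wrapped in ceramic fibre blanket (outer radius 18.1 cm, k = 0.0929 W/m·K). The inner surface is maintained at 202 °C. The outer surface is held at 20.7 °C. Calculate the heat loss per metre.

Treat each layer as a resistance in series:
  R'_copper = ln(0.0921/0.0835)/(2πk) = 0.09803/(2π·385) = 4.052×10^-5 m·K/W
  R'_ceramic fibre blanket = ln(0.181/0.0921)/(2πk) = 0.6756/(2π·0.0929) = 1.157 m·K/W
ΣR = 4.052×10^-5 + 1.157 = 1.157 m·K/W
Q' = ΔT/ΣR = (202 °C − 20.7 °C)/1.157 = 157 W/m

Q' = 157 W/m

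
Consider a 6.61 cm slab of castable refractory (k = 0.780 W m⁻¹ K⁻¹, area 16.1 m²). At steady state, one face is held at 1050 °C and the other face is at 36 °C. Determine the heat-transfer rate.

Q = kA·ΔT/L = 0.780 × 16.1 × |1050 °C − 36 °C| / 0.0661 = 1.93×10^5 W

Q = 1.93×10^5 W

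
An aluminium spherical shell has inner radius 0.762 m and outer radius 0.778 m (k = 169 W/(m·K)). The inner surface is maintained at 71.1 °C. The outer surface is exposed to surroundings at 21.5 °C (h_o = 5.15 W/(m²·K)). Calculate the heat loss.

Q = 1940 W

Resistance network (inner→outer):
  R_aluminium = (1/0.762 − 1/0.778)/(4πk) = 0.02699/(4π·169) = 1.271×10^-5 K/W
  R_conv,out = 1/(4πr²h) = 1/(4π·0.778²·5.15) = 0.02553 K/W
ΣR = 1.271×10^-5 + 0.02553 = 0.02554 K/W
Q = ΔT/ΣR = (71.1 °C − 21.5 °C)/0.02554 = 1940 W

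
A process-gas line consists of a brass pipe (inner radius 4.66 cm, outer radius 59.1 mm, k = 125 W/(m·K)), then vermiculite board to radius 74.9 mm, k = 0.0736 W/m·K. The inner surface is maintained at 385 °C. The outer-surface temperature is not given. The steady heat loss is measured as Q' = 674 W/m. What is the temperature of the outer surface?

T_out = 39.5 °C

Series resistances:
  R'_brass = ln(0.0591/0.0466)/(2πk) = 0.2376/(2π·125) = 3.026×10^-4 m·K/W
  R'_vermiculite board = ln(0.0749/0.0591)/(2πk) = 0.2369/(2π·0.0736) = 0.5123 m·K/W
ΣR = 0.5126 m·K/W
ΔT = Q'·ΣR = 674 × 0.5126 = 345.5 K
Heat flows outward, so T_out = T_in − ΔT = 385 − 345.5 = 39.5 °C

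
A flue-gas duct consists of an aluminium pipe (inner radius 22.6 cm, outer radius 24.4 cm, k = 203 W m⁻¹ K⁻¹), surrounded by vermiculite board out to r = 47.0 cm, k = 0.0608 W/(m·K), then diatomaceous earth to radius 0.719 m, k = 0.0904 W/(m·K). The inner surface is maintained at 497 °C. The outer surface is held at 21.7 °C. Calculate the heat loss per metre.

Series thermal resistances, inner to outer:
  R'_aluminium = ln(0.244/0.226)/(2πk) = 0.07663/(2π·203) = 6.008×10^-5 m·K/W
  R'_vermiculite board = ln(0.470/0.244)/(2πk) = 0.6556/(2π·0.0608) = 1.716 m·K/W
  R'_diatomaceous earth = ln(0.719/0.470)/(2πk) = 0.4251/(2π·0.0904) = 0.7485 m·K/W
ΣR = 6.008×10^-5 + 1.716 + 0.7485 = 2.465 m·K/W
Q' = ΔT/ΣR = (497 °C − 21.7 °C)/2.465 = 193 W/m

Q' = 193 W/m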